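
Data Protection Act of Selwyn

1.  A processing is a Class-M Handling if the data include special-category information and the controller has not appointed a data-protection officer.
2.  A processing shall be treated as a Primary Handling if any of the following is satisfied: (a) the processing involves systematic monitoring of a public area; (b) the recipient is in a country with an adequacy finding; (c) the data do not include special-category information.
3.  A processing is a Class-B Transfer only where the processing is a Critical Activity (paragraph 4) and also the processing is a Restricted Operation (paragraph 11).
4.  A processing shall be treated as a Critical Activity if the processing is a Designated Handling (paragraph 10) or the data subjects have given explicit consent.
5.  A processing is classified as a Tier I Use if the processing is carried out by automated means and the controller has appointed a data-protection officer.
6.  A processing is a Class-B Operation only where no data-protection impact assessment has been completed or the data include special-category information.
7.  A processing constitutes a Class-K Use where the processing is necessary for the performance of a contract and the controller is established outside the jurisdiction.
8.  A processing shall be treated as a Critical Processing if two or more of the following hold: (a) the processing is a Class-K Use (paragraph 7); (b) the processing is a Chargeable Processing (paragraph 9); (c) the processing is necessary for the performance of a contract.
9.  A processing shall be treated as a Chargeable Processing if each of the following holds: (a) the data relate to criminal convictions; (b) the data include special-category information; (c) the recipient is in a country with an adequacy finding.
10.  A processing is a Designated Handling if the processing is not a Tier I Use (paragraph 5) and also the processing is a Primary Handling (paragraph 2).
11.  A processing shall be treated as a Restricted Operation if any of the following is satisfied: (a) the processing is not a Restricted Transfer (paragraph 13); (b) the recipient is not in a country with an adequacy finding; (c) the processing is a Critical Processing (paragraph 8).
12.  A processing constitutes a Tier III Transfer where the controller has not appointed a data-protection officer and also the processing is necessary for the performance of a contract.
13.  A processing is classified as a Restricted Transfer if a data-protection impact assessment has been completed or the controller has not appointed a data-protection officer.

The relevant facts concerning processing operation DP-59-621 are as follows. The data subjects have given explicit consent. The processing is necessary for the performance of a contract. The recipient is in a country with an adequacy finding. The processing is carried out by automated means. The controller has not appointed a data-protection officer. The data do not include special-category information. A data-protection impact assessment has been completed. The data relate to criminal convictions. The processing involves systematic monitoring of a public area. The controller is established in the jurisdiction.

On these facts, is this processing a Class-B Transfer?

No

Under paragraph 5: the processing is carried out by automated means? yes; and the controller has appointed a data-protection officer? no. So the processing is not a Tier I Use.
Under paragraph 2: the processing involves systematic monitoring of a public area? yes; or the recipient is in a country with an adequacy finding? yes; or the data do not include special-category information? yes. So the processing is a Primary Handling.
Under paragraph 10: not a Tier I Use (paragraph 5)? yes; and Primary Handling (paragraph 2)? yes. So the processing is a Designated Handling.
Under paragraph 4: Designated Handling (paragraph 10)? yes; or the data subjects have given explicit consent? yes. So the processing is a Critical Activity.
Under paragraph 13: a data-protection impact assessment has been completed? yes; or the controller has not appointed a data-protection officer? yes. So the processing is a Restricted Transfer.
Under paragraph 7: the processing is necessary for the performance of a contract? yes; and the controller is established outside the jurisdiction? no. So the processing is not a Class-K Use.
Under paragraph 9: the data relate to criminal convictions? yes; and the data include special-category information? no; and the recipient is in a country with an adequacy finding? yes. So the processing is not a Chargeable Processing.
Under paragraph 8: Class-K Use (paragraph 7)? no; Chargeable Processing (paragraph 9)? no; the processing is necessary for the performance of a contract? yes — 1 of 3 hold (need ≥2) → not satisfied.
Under paragraph 11: not a Restricted Transfer (paragraph 13)? no; or the recipient is not in a country with an adequacy finding? no; or Critical Processing (paragraph 8)? no. So the processing is not a Restricted Operation.
Under paragraph 3: Critical Activity (paragraph 4)? yes; and Restricted Operation (paragraph 11)? no. So the processing is not a Class-B Transfer.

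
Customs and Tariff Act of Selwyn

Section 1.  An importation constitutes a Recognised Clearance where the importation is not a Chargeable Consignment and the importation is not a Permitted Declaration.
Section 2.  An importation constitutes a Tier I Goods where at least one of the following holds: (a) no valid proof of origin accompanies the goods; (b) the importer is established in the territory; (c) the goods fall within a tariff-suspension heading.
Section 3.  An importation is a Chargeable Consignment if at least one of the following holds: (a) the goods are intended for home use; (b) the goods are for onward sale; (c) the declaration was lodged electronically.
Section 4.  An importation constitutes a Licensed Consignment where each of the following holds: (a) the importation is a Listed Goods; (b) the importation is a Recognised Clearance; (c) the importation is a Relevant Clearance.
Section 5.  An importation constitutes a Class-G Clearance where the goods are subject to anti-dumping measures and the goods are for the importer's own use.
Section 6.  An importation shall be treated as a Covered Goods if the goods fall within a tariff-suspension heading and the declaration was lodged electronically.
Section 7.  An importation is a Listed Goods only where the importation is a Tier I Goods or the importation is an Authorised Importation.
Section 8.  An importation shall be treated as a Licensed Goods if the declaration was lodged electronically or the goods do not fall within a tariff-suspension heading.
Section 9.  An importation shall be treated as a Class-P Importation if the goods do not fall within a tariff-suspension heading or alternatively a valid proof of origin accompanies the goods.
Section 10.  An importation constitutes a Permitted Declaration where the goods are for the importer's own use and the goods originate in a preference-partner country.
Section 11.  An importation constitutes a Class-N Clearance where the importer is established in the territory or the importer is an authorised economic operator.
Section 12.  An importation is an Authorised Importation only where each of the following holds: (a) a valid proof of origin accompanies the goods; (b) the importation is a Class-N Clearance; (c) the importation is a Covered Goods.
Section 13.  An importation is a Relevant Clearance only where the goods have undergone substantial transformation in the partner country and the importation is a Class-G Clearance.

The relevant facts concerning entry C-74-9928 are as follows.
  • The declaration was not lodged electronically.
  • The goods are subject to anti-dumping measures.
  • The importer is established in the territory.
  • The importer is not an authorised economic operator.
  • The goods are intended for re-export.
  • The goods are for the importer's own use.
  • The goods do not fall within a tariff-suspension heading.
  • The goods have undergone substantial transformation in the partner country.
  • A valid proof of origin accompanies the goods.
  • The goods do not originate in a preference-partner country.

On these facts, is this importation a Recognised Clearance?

Yes

Under section 3: the goods are intended for home use? no; or the goods are for onward sale? no; or the declaration was lodged electronically? no. So the importation is not a Chargeable Consignment.
Under section 10: the goods are for the importer's own use? yes; and the goods originate in a preference-partner country? no. So the importation is not a Permitted Declaration.
Under section 1: not a Chargeable Consignment (section 3)? yes; and not a Permitted Declaration (section 10)? yes. So the importation is a Recognised Clearance.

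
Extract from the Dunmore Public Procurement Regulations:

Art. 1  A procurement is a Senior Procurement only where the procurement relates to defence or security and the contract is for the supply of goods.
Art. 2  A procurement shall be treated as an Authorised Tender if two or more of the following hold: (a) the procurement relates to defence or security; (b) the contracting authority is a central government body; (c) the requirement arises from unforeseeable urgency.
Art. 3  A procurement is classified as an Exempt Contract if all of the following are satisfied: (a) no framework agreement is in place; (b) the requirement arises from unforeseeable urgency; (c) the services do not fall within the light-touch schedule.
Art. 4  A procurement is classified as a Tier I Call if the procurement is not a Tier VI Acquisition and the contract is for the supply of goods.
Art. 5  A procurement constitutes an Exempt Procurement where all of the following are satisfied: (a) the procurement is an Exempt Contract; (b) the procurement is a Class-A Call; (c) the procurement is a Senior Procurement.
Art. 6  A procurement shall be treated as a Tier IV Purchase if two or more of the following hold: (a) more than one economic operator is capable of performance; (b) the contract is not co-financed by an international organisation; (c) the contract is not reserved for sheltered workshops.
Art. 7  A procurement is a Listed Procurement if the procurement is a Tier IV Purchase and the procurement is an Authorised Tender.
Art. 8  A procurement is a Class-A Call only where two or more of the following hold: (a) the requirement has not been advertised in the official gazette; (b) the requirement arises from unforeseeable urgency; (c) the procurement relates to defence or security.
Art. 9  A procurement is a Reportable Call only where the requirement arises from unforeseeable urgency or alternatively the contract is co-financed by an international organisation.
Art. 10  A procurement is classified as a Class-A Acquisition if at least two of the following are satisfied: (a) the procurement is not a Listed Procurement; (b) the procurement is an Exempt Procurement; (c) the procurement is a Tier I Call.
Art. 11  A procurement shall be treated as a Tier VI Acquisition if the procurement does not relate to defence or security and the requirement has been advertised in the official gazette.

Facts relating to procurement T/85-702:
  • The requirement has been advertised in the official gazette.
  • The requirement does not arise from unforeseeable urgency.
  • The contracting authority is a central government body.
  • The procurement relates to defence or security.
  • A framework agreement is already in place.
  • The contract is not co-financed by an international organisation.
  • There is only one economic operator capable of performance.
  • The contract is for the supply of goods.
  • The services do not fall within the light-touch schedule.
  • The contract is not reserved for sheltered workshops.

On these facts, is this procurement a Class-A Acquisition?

article 6 — Tier IV Purchase: more than one economic operator is capable of performance? no; the contract is not co-financed by an international organisation? yes; the contract is not reserved for sheltered workshops? yes — 2 of 3 hold (need ≥2) → satisfied.
article 2 — Authorised Tender: the procurement relates to defence or security? yes; the contracting authority is a central government body? yes; the requirement arises from unforeseeable urgency? no — 2 of 3 hold (need ≥2) → satisfied.
article 7 — Listed Procurement: [Tier IV Purchase (article 6)? yes] AND [Authorised Tender (article 2)? yes] → satisfied.
article 3 — Exempt Contract: [no framework agreement is in place? no] AND [the requirement arises from unforeseeable urgency? no] AND [the services do not fall within the light-touch schedule? yes] → not satisfied.
article 8 — Class-A Call: the requirement has not been advertised in the official gazette? no; the requirement arises from unforeseeable urgency? no; the procurement relates to defence or security? yes — 1 of 3 hold (need ≥2) → not satisfied.
article 1 — Senior Procurement: [the procurement relates to defence or security? yes] AND [the contract is for the supply of goods? yes] → satisfied.
article 5 — Exempt Procurement: [Exempt Contract (article 3)? no] AND [Class-A Call (article 8)? no] AND [Senior Procurement (article 1)? yes] → not satisfied.
article 11 — Tier VI Acquisition: [the procurement does not relate to defence or security? no] AND [the requirement has been advertised in the official gazette? yes] → not satisfied.
article 4 — Tier I Call: [not a Tier VI Acquisition (article 11)? yes] AND [the contract is for the supply of goods? yes] → satisfied.
article 10 — Class-A Acquisition: not a Listed Procurement (article 7)? no; Exempt Procurement (article 5)? no; Tier I Call (article 4)? yes — 1 of 3 hold (need ≥2) → not satisfied.

No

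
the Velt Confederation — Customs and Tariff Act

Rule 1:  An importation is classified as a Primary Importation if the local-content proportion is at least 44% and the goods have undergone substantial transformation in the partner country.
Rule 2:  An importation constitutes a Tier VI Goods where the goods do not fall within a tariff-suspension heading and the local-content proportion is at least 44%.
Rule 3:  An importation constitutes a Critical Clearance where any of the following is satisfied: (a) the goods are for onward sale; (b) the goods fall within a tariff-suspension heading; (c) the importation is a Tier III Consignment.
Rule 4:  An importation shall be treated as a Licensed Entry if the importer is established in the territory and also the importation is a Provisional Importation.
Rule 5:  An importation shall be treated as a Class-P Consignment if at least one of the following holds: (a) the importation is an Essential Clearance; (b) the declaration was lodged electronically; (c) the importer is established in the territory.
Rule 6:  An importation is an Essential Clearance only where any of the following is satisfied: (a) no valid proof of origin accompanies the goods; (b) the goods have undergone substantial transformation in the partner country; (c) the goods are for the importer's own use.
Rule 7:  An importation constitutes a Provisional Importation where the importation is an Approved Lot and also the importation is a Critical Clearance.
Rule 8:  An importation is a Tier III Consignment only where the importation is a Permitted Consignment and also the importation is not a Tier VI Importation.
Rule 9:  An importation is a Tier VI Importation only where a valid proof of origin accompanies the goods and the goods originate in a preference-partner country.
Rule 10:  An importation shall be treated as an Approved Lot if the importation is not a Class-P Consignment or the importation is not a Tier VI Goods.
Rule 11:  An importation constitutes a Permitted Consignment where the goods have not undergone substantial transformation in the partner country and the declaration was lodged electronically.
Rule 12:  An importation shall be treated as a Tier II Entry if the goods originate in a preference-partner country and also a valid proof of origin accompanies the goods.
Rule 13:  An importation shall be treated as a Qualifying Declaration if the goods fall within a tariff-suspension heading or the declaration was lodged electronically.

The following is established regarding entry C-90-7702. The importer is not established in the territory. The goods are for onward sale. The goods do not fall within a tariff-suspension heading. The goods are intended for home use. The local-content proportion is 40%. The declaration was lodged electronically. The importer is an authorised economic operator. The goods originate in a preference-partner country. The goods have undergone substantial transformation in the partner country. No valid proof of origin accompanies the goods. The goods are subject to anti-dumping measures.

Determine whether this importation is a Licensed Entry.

rule 6 — Essential Clearance: [no valid proof of origin accompanies the goods? yes] OR [the goods have undergone substantial transformation in the partner country? yes] OR [the goods are for the importer's own use? no] → satisfied.
rule 5 — Class-P Consignment: [Essential Clearance (rule 6)? yes] OR [the declaration was lodged electronically? yes] OR [the importer is established in the territory? no] → satisfied.
rule 2 — Tier VI Goods: [the goods do not fall within a tariff-suspension heading? yes] AND [local-content proportion: 40% ≥ 44%? no] → not satisfied.
rule 10 — Approved Lot: [not a Class-P Consignment (rule 5)? no] OR [not a Tier VI Goods (rule 2)? yes] → satisfied.
rule 11 — Permitted Consignment: [the goods have not undergone substantial transformation in the partner country? no] AND [the declaration was lodged electronically? yes] → not satisfied.
rule 9 — Tier VI Importation: [a valid proof of origin accompanies the goods? no] AND [the goods originate in a preference-partner country? yes] → not satisfied.
rule 8 — Tier III Consignment: [Permitted Consignment (rule 11)? no] AND [not a Tier VI Importation (rule 9)? yes] → not satisfied.
rule 3 — Critical Clearance: [the goods are for onward sale? yes] OR [the goods fall within a tariff-suspension heading? no] OR [Tier III Consignment (rule 8)? no] → satisfied.
rule 7 — Provisional Importation: [Approved Lot (rule 10)? yes] AND [Critical Clearance (rule 3)? yes] → satisfied.
rule 4 — Licensed Entry: [the importer is established in the territory? no] AND [Provisional Importation (rule 7)? yes] → not satisfied.

No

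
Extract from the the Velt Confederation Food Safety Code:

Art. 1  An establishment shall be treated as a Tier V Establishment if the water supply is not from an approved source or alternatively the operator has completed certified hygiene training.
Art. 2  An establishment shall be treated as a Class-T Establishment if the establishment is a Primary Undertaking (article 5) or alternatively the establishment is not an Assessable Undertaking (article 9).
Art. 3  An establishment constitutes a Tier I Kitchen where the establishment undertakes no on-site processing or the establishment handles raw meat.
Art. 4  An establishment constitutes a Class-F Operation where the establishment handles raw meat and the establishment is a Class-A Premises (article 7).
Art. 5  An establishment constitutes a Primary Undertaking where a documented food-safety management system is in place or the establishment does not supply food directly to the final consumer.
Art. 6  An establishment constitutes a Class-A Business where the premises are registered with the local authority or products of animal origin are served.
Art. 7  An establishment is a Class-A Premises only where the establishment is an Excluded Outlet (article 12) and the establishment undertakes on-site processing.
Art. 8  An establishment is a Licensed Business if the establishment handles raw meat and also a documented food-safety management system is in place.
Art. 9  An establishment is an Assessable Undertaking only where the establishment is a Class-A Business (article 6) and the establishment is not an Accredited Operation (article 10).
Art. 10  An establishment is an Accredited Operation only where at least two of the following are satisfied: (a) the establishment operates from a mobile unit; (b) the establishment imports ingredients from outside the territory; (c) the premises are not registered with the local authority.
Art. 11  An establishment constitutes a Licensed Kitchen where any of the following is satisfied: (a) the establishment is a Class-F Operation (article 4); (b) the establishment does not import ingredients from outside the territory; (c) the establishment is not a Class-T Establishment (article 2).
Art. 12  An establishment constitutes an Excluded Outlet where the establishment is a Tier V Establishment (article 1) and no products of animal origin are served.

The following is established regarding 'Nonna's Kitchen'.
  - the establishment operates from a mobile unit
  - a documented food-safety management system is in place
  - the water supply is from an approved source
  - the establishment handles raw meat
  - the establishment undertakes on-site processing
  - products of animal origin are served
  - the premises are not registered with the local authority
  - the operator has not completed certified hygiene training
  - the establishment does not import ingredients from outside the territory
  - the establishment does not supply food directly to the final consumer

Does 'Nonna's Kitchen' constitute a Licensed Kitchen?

Yes

Under article 1: the water supply is not from an approved source? no; or the operator has completed certified hygiene training? no. So the establishment is not a Tier V Establishment.
Under article 12: Tier V Establishment (article 1)? no; and no products of animal origin are served? no. So the establishment is not an Excluded Outlet.
Under article 7: Excluded Outlet (article 12)? no; and the establishment undertakes on-site processing? yes. So the establishment is not a Class-A Premises.
Under article 4: the establishment handles raw meat? yes; and Class-A Premises (article 7)? no. So the establishment is not a Class-F Operation.
Under article 5: a documented food-safety management system is in place? yes; or the establishment does not supply food directly to the final consumer? yes. So the establishment is a Primary Undertaking.
Under article 6: the premises are registered with the local authority? no; or products of animal origin are served? yes. So the establishment is a Class-A Business.
Under article 10: the establishment operates from a mobile unit? yes; the establishment imports ingredients from outside the territory? no; the premises are not registered with the local authority? yes — 2 of 3 hold (need ≥2) → satisfied.
Under article 9: Class-A Business (article 6)? yes; and not an Accredited Operation (article 10)? no. So the establishment is not an Assessable Undertaking.
Under article 2: Primary Undertaking (article 5)? yes; or not an Assessable Undertaking (article 9)? yes. So the establishment is a Class-T Establishment.
Under article 11: Class-F Operation (article 4)? no; or the establishment does not import ingredients from outside the territory? yes; or not a Class-T Establishment (article 2)? no. So the establishment is a Licensed Kitchen.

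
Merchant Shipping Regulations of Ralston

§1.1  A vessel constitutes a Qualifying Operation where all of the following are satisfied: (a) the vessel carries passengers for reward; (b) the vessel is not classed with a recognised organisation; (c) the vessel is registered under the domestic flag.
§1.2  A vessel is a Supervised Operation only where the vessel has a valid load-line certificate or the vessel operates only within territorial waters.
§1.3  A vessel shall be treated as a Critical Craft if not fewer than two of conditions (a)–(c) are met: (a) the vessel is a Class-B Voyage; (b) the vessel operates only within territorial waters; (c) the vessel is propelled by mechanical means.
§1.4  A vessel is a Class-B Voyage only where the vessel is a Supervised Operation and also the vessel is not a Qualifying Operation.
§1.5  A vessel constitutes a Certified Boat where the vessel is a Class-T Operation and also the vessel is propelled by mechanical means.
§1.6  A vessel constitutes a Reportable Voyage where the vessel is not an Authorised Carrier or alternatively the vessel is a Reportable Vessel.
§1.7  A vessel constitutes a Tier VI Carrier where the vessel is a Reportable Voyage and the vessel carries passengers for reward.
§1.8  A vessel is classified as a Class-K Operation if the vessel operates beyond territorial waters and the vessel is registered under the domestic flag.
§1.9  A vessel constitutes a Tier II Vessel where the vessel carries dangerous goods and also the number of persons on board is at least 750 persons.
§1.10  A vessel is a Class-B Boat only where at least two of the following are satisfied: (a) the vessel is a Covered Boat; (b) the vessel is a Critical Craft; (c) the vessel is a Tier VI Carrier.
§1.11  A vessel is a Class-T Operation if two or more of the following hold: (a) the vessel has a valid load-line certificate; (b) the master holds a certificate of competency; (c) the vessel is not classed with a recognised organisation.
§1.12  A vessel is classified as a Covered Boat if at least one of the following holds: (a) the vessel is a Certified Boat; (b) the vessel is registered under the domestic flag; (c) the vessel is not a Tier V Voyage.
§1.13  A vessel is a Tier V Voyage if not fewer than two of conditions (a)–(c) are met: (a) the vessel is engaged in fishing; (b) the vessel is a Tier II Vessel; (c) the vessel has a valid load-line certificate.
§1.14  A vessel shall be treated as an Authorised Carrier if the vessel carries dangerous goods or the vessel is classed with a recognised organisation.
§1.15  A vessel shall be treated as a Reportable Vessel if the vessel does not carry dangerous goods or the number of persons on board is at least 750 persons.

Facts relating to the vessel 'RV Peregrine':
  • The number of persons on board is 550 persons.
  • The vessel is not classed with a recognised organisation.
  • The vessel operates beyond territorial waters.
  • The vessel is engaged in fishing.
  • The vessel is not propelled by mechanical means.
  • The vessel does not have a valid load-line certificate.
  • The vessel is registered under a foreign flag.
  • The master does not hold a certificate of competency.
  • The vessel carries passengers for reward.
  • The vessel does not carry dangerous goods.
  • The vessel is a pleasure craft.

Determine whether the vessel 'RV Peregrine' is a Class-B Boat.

Yes

§1.11 — Class-T Operation: the vessel has a valid load-line certificate? no; the master holds a certificate of competency? no; the vessel is not classed with a recognised organisation? yes — 1 of 3 hold (need ≥2) → not satisfied.
§1.5 — Certified Boat: [Class-T Operation (§1.11)? no] AND [the vessel is propelled by mechanical means? no] → not satisfied.
§1.9 — Tier II Vessel: [the vessel carries dangerous goods? no] AND [number of persons on board: 550 persons ≥ 750 persons? no] → not satisfied.
§1.13 — Tier V Voyage: the vessel is engaged in fishing? yes; Tier II Vessel (§1.9)? no; the vessel has a valid load-line certificate? no — 1 of 3 hold (need ≥2) → not satisfied.
§1.12 — Covered Boat: [Certified Boat (§1.5)? no] OR [the vessel is registered under the domestic flag? no] OR [not a Tier V Voyage (§1.13)? yes] → satisfied.
§1.2 — Supervised Operation: [the vessel has a valid load-line certificate? no] OR [the vessel operates only within territorial waters? no] → not satisfied.
§1.1 — Qualifying Operation: [the vessel carries passengers for reward? yes] AND [the vessel is not classed with a recognised organisation? yes] AND [the vessel is registered under the domestic flag? no] → not satisfied.
§1.4 — Class-B Voyage: [Supervised Operation (§1.2)? no] AND [not a Qualifying Operation (§1.1)? yes] → not satisfied.
§1.3 — Critical Craft: Class-B Voyage (§1.4)? no; the vessel operates only within territorial waters? no; the vessel is propelled by mechanical means? no — 0 of 3 hold (need ≥2) → not satisfied.
§1.14 — Authorised Carrier: [the vessel carries dangerous goods? no] OR [the vessel is classed with a recognised organisation? no] → not satisfied.
§1.15 — Reportable Vessel: [the vessel does not carry dangerous goods? yes] OR [number of persons on board: 550 persons ≥ 750 persons? no] → satisfied.
§1.6 — Reportable Voyage: [not an Authorised Carrier (§1.14)? yes] OR [Reportable Vessel (§1.15)? yes] → satisfied.
§1.7 — Tier VI Carrier: [Reportable Voyage (§1.6)? yes] AND [the vessel carries passengers for reward? yes] → satisfied.
§1.10 — Class-B Boat: Covered Boat (§1.12)? yes; Critical Craft (§1.3)? no; Tier VI Carrier (§1.7)? yes — 2 of 3 hold (need ≥2) → satisfied.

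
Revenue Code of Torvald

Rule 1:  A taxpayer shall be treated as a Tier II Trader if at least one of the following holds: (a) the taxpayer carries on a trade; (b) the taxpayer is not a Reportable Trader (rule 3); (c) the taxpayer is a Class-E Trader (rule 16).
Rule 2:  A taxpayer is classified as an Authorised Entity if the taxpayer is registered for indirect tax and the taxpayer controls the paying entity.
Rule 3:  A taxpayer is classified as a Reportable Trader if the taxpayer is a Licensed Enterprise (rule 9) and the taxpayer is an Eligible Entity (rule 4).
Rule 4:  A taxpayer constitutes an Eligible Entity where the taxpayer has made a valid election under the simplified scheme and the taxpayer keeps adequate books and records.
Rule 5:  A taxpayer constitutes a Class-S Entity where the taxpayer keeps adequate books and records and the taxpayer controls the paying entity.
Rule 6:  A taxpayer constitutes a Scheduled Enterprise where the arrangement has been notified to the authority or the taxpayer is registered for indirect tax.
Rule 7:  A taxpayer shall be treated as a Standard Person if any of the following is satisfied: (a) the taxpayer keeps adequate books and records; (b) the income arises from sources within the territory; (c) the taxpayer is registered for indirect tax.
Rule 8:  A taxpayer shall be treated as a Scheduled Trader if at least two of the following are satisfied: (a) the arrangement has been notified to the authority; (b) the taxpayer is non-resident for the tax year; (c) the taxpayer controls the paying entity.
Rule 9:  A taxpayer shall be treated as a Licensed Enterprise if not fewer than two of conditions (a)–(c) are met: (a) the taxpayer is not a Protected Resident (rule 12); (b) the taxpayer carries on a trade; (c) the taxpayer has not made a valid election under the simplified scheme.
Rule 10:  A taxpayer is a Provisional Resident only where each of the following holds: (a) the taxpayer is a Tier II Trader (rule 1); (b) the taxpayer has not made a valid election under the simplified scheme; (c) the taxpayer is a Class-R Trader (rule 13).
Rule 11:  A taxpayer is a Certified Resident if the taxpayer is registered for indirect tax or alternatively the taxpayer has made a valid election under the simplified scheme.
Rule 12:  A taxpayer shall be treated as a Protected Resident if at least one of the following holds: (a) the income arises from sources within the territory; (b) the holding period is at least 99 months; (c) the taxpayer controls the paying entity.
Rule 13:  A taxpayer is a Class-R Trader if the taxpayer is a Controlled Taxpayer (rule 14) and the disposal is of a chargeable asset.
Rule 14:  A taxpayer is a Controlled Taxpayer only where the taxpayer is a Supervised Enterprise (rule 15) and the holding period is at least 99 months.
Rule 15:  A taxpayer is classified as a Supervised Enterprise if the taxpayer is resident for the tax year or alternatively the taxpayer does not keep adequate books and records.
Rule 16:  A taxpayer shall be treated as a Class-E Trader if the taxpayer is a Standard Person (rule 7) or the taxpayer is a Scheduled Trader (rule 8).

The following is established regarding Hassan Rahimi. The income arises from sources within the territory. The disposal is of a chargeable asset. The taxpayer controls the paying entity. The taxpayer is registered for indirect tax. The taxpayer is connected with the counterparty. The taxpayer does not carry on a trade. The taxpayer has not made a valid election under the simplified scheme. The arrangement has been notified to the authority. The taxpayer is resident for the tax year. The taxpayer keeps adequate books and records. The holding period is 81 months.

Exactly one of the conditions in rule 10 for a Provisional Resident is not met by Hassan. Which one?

rule 12 — Protected Resident: [the income arises from sources within the territory? yes] OR [holding period: 81 months ≥ 99 months? no] OR [the taxpayer controls the paying entity? yes] → satisfied.
rule 9 — Licensed Enterprise: not a Protected Resident (rule 12)? no; the taxpayer carries on a trade? no; the taxpayer has not made a valid election under the simplified scheme? yes — 1 of 3 hold (need ≥2) → not satisfied.
rule 4 — Eligible Entity: [the taxpayer has made a valid election under the simplified scheme? no] AND [the taxpayer keeps adequate books and records? yes] → not satisfied.
rule 3 — Reportable Trader: [Licensed Enterprise (rule 9)? no] AND [Eligible Entity (rule 4)? no] → not satisfied.
rule 7 — Standard Person: [the taxpayer keeps adequate books and records? yes] OR [the income arises from sources within the territory? yes] OR [the taxpayer is registered for indirect tax? yes] → satisfied.
rule 8 — Scheduled Trader: the arrangement has been notified to the authority? yes; the taxpayer is non-resident for the tax year? no; the taxpayer controls the paying entity? yes — 2 of 3 hold (need ≥2) → satisfied.
rule 16 — Class-E Trader: [Standard Person (rule 7)? yes] OR [Scheduled Trader (rule 8)? yes] → satisfied.
rule 1 — Tier II Trader: [the taxpayer carries on a trade? no] OR [not a Reportable Trader (rule 3)? yes] OR [Class-E Trader (rule 16)? yes] → satisfied.
rule 15 — Supervised Enterprise: [the taxpayer is resident for the tax year? yes] OR [the taxpayer does not keep adequate books and records? no] → satisfied.
rule 14 — Controlled Taxpayer: [Supervised Enterprise (rule 15)? yes] AND [holding period: 81 months ≥ 99 months? no] → not satisfied.
rule 13 — Class-R Trader: [Controlled Taxpayer (rule 14)? no] AND [the disposal is of a chargeable asset? yes] → not satisfied.
rule 10 — Provisional Resident: [Tier II Trader (rule 1)? yes] AND [the taxpayer has not made a valid election under the simplified scheme? yes] AND [Class-R Trader (rule 13)? no] → not satisfied.

Class-R Trader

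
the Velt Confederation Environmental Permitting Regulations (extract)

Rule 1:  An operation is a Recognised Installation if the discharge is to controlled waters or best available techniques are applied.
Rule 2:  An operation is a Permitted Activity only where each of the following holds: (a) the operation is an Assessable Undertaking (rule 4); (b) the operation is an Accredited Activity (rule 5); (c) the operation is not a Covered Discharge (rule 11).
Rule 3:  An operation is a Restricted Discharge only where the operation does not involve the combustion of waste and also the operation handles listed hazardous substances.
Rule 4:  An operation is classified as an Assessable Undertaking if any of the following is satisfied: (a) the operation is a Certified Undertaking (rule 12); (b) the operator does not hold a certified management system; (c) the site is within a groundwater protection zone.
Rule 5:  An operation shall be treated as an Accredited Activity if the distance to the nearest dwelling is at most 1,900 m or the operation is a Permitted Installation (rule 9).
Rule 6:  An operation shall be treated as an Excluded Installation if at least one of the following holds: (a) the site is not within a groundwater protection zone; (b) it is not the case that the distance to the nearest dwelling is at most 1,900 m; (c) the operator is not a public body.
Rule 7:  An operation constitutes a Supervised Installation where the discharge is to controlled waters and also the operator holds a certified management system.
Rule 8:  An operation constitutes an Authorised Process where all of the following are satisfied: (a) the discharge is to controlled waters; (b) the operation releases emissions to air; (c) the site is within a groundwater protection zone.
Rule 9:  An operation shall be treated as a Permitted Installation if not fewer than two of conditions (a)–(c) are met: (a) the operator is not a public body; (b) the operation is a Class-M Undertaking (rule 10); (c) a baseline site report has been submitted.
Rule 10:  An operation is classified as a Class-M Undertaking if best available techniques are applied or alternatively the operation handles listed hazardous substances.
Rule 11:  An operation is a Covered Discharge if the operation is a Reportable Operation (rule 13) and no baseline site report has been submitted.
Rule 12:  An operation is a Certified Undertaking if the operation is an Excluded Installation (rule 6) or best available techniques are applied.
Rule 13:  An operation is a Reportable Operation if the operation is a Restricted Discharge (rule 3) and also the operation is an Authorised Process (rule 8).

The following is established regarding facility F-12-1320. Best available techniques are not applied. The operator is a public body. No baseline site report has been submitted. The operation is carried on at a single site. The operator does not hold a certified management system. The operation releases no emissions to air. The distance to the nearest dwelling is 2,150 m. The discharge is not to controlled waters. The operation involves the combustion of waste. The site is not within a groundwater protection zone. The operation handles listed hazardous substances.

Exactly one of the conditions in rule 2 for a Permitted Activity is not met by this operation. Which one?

Accredited Activity

Under rule 6: the site is not within a groundwater protection zone? yes; or distance to the nearest dwelling: 2,150 m ≤ 1,900 m? no, so negated condition yes; or the operator is not a public body? no. So the operation is an Excluded Installation.
Under rule 12: Excluded Installation (rule 6)? yes; or best available techniques are applied? no. So the operation is a Certified Undertaking.
Under rule 4: Certified Undertaking (rule 12)? yes; or the operator does not hold a certified management system? yes; or the site is within a groundwater protection zone? no. So the operation is an Assessable Undertaking.
Under rule 10: best available techniques are applied? no; or the operation handles listed hazardous substances? yes. So the operation is a Class-M Undertaking.
Under rule 9: the operator is not a public body? no; Class-M Undertaking (rule 10)? yes; a baseline site report has been submitted? no — 1 of 3 hold (need ≥2) → not satisfied.
Under rule 5: distance to the nearest dwelling: 2,150 m ≤ 1,900 m? no; or Permitted Installation (rule 9)? no. So the operation is not an Accredited Activity.
Under rule 3: the operation does not involve the combustion of waste? no; and the operation handles listed hazardous substances? yes. So the operation is not a Restricted Discharge.
Under rule 8: the discharge is to controlled waters? no; and the operation releases emissions to air? no; and the site is within a groundwater protection zone? no. So the operation is not an Authorised Process.
Under rule 13: Restricted Discharge (rule 3)? no; and Authorised Process (rule 8)? no. So the operation is not a Reportable Operation.
Under rule 11: Reportable Operation (rule 13)? no; and no baseline site report has been submitted? yes. So the operation is not a Covered Discharge.
Under rule 2: Assessable Undertaking (rule 4)? yes; and Accredited Activity (rule 5)? no; and not a Covered Discharge (rule 11)? yes. So the operation is not a Permitted Activity.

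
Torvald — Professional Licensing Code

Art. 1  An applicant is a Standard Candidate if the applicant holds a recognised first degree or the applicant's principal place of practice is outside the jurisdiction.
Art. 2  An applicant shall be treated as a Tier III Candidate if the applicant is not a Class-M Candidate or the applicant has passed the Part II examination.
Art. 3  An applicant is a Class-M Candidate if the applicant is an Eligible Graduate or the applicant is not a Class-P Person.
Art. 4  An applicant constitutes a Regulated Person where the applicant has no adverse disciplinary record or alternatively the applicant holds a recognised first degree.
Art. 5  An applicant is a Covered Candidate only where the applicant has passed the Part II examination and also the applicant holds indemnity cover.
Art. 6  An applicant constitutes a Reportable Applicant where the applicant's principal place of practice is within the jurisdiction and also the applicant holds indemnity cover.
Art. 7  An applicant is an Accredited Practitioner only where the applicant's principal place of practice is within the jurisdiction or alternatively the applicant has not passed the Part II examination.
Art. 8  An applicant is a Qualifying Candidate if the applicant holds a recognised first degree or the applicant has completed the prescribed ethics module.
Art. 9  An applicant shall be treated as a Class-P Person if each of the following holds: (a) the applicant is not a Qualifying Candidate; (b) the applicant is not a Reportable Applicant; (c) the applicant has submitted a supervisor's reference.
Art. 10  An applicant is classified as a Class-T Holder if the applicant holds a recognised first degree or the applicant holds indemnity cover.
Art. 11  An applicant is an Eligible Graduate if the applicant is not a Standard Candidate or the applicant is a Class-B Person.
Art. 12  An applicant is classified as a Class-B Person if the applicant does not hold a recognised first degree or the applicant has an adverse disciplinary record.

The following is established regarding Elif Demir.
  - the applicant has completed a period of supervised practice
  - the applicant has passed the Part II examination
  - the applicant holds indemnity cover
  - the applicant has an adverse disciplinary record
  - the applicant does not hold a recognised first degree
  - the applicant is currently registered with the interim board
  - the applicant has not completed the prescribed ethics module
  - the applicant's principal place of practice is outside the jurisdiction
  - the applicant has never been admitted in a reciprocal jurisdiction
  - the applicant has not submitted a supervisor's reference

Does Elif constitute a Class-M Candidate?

Yes

article 1 — Standard Candidate: [the applicant holds a recognised first degree? no] OR [the applicant's principal place of practice is outside the jurisdiction? yes] → satisfied.
article 12 — Class-B Person: [the applicant does not hold a recognised first degree? yes] OR [the applicant has an adverse disciplinary record? yes] → satisfied.
article 11 — Eligible Graduate: [not a Standard Candidate (article 1)? no] OR [Class-B Person (article 12)? yes] → satisfied.
article 8 — Qualifying Candidate: [the applicant holds a recognised first degree? no] OR [the applicant has completed the prescribed ethics module? no] → not satisfied.
article 6 — Reportable Applicant: [the applicant's principal place of practice is within the jurisdiction? no] AND [the applicant holds indemnity cover? yes] → not satisfied.
article 9 — Class-P Person: [not a Qualifying Candidate (article 8)? yes] AND [not a Reportable Applicant (article 6)? yes] AND [the applicant has submitted a supervisor's reference? no] → not satisfied.
article 3 — Class-M Candidate: [Eligible Graduate (article 11)? yes] OR [not a Class-P Person (article 9)? yes] → satisfied.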